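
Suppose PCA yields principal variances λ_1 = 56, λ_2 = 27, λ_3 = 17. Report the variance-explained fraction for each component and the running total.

Step 1 — total variance = trace(Sigma) = Σ λ_i = 56 + 27 + 17 = 100.

Step 2 — fraction explained by component i = λ_i / Σ λ:
  PC1: 56/100 = 0.56
  PC2: 27/100 = 0.27
  PC3: 17/100 = 0.17

Step 3 — cumulative fraction after k components = (λ_1 + ... + λ_k) / Σ λ:
  k = 1: 56/100 = 0.56
  k = 2: (56 + 27)/100 = 83/100 = 0.83
  k = 3: (56 + 27 + 17)/100 = 100/100 = 1

Summary (fraction, with percent):

explained: PC1 0.56 (56%), PC2 0.27 (27%), PC3 0.17 (17%);  cumulative: 0.56, 0.83, 1


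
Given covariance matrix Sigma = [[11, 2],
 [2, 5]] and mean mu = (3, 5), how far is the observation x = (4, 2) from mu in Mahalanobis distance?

Step 1 — centre the observation: (x - mu) = (1, -3).

Step 2 — invert Sigma. det(Sigma) = 11·5 - (2)² = 51.
  Sigma^{-1} = (1/det) · [[d, -b], [-b, a]] = [[0.098, -0.0392],
 [-0.0392, 0.2157]].

Step 3 — form the quadratic (x - mu)^T · Sigma^{-1} · (x - mu):
  Sigma^{-1} · (x - mu) = (0.2157, -0.6863).
  (x - mu)^T · [Sigma^{-1} · (x - mu)] = (1)·(0.2157) + (-3)·(-0.6863) = 2.2745.

Step 4 — take square root: d = √(2.2745) ≈ 1.5081.

d(x, mu) = √(2.2745) ≈ 1.5081


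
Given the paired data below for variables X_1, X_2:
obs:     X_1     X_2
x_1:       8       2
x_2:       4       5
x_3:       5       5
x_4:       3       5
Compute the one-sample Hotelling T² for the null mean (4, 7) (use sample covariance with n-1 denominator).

Step 1 — sample mean vector:
  mean(X_1) = (8 + 4 + 5 + 3) / 4 = 20/4 = 5
  mean(X_2) = (2 + 5 + 5 + 5) / 4 = 17/4 = 4.25
  x̄ = (5, 4.25),  deviation x̄ - mu_0 = (5, 4.25) - (4, 7) = (1, -2.75).

Step 2 — sample covariance matrix, S[i,j] = (1/(n-1)) · Σ_k (x_{k,i} - mean_i) · (x_{k,j} - mean_j), divisor n-1 = 3:
  S[X_1,X_1] = ((3)·(3) + (-1)·(-1) + (0)·(0) + (-2)·(-2)) / 3 = 14/3 = 4.6667
  S[X_1,X_2] = ((3)·(-2.25) + (-1)·(0.75) + (0)·(0.75) + (-2)·(0.75)) / 3 = -9/3 = -3
  S[X_2,X_2] = ((-2.25)·(-2.25) + (0.75)·(0.75) + (0.75)·(0.75) + (0.75)·(0.75)) / 3 = 6.75/3 = 2.25
  S = [[4.6667, -3],
 [-3, 2.25]].

Step 3 — invert S. det(S) = 4.6667·2.25 - (-3)² = 1.5.
  S^{-1} = (1/det) · [[d, -b], [-b, a]] = [[1.5, 2],
 [2, 3.1111]].

Step 4 — quadratic form (x̄ - mu_0)^T · S^{-1} · (x̄ - mu_0):
  S^{-1} · (x̄ - mu_0) = (-4, -6.5556),
  (x̄ - mu_0)^T · [...] = (1)·(-4) + (-2.75)·(-6.5556) = 14.0278.

Step 5 — scale by n: T² = 4 · 14.0278 = 56.1111.

T² ≈ 56.1111


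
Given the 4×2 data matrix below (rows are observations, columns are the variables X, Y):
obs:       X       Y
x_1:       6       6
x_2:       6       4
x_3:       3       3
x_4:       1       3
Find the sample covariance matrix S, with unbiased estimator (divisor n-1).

Step 1 — column means:
  mean(X) = (6 + 6 + 3 + 1) / 4 = 16/4 = 4
  mean(Y) = (6 + 4 + 3 + 3) / 4 = 16/4 = 4

Step 2 — sample covariance S[i,j] = (1/(n-1)) · Σ_k (x_{k,i} - mean_i) · (x_{k,j} - mean_j), with n-1 = 3.
  S[X,X] = ((2)·(2) + (2)·(2) + (-1)·(-1) + (-3)·(-3)) / 3 = 18/3 = 6
  S[X,Y] = ((2)·(2) + (2)·(0) + (-1)·(-1) + (-3)·(-1)) / 3 = 8/3 = 2.6667
  S[Y,Y] = ((2)·(2) + (0)·(0) + (-1)·(-1) + (-1)·(-1)) / 3 = 6/3 = 2

S is symmetric (S[j,i] = S[i,j]). Assembling:

S = [[6, 2.6667],
 [2.6667, 2]]


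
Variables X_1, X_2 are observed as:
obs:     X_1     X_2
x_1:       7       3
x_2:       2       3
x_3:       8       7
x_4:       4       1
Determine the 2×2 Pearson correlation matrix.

Step 1 — column means:
  mean(X_1) = (7 + 2 + 8 + 4) / 4 = 21/4 = 5.25
  mean(X_2) = (3 + 3 + 7 + 1) / 4 = 14/4 = 3.5

Step 2 — sample variances and covariances s[i,j] = (1/(n-1)) · Σ_k (x_{k,i} - mean_i) · (x_{k,j} - mean_j), with n-1 = 3:
  s[X_1,X_1] = ((1.75)·(1.75) + (-3.25)·(-3.25) + (2.75)·(2.75) + (-1.25)·(-1.25)) / 3 = 22.75/3 = 7.5833
  s[X_1,X_2] = ((1.75)·(-0.5) + (-3.25)·(-0.5) + (2.75)·(3.5) + (-1.25)·(-2.5)) / 3 = 13.5/3 = 4.5
  s[X_2,X_2] = ((-0.5)·(-0.5) + (-0.5)·(-0.5) + (3.5)·(3.5) + (-2.5)·(-2.5)) / 3 = 19/3 = 6.3333
  Sample standard deviations s_i = √(s[i,i]):
  s(X_1) = √(7.5833) = 2.7538
  s(X_2) = √(6.3333) = 2.5166

Step 3 — r_{ij} = s_{ij} / (s_i · s_j):
  r[X_1,X_1] = 1 (diagonal).
  r[X_1,X_2] = 4.5 / (2.7538 · 2.5166) = 4.5 / 6.9302 = 0.6493
  r[X_2,X_2] = 1 (diagonal).

R is symmetric with unit diagonal. Assembling:

R = [[1, 0.6493],
 [0.6493, 1]]


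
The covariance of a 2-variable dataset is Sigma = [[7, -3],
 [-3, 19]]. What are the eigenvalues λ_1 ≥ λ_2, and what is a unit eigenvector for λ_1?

Step 1 — characteristic polynomial of 2×2 Sigma:
  det(Sigma - λI) = λ² - trace · λ + det = 0.
  trace = 7 + 19 = 26, det = 7·19 - (-3)² = 124.
Step 2 — discriminant:
  Δ = trace² - 4·det = 676 - 496 = 180.
Step 3 — eigenvalues:
  λ = (trace ± √Δ)/2 = (26 ± 13.4164)/2,
  λ_1 = 19.7082,  λ_2 = 6.2918.

Step 4 — unit eigenvector for λ_1: solve (Sigma - λ_1 I)v = 0. First row:
  (7 - 19.7082)·v_x + (-3)·v_y = 0, i.e. (-12.7082)·v_x + (-3)·v_y = 0,
  so v ∝ (b, λ_1 - a) = (-3, 12.7082); multiply by -1 so the first entry is positive: u = (3, -12.7082).
  ||u|| = √((3)² + (-12.7082)²) = √(170.4984) ≈ 13.0575,
  v_1 = u/||u|| ≈ (0.2298, -0.9732) (||v_1|| = 1).

λ_1 = 19.7082,  λ_2 = 6.2918;  v_1 ≈ (0.2298, -0.9732)


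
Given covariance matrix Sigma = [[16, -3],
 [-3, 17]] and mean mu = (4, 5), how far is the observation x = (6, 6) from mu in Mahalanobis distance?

Step 1 — centre the observation: (x - mu) = (2, 1).

Step 2 — invert Sigma. det(Sigma) = 16·17 - (-3)² = 263.
  Sigma^{-1} = (1/det) · [[d, -b], [-b, a]] = [[0.0646, 0.0114],
 [0.0114, 0.0608]].

Step 3 — form the quadratic (x - mu)^T · Sigma^{-1} · (x - mu):
  Sigma^{-1} · (x - mu) = (0.1407, 0.0837).
  (x - mu)^T · [Sigma^{-1} · (x - mu)] = (2)·(0.1407) + (1)·(0.0837) = 0.365.

Step 4 — take square root: d = √(0.365) ≈ 0.6042.

d(x, mu) = √(0.365) ≈ 0.6042


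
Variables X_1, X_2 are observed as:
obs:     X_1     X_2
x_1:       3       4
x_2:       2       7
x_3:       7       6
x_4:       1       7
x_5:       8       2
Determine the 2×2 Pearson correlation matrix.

Step 1 — column means:
  mean(X_1) = (3 + 2 + 7 + 1 + 8) / 5 = 21/5 = 4.2
  mean(X_2) = (4 + 7 + 6 + 7 + 2) / 5 = 26/5 = 5.2

Step 2 — sample variances and covariances s[i,j] = (1/(n-1)) · Σ_k (x_{k,i} - mean_i) · (x_{k,j} - mean_j), with n-1 = 4:
  s[X_1,X_1] = ((-1.2)·(-1.2) + (-2.2)·(-2.2) + (2.8)·(2.8) + (-3.2)·(-3.2) + (3.8)·(3.8)) / 4 = 38.8/4 = 9.7
  s[X_1,X_2] = ((-1.2)·(-1.2) + (-2.2)·(1.8) + (2.8)·(0.8) + (-3.2)·(1.8) + (3.8)·(-3.2)) / 4 = -18.2/4 = -4.55
  s[X_2,X_2] = ((-1.2)·(-1.2) + (1.8)·(1.8) + (0.8)·(0.8) + (1.8)·(1.8) + (-3.2)·(-3.2)) / 4 = 18.8/4 = 4.7
  Sample standard deviations s_i = √(s[i,i]):
  s(X_1) = √(9.7) = 3.1145
  s(X_2) = √(4.7) = 2.1679

Step 3 — r_{ij} = s_{ij} / (s_i · s_j):
  r[X_1,X_1] = 1 (diagonal).
  r[X_1,X_2] = -4.55 / (3.1145 · 2.1679) = -4.55 / 6.752 = -0.6739
  r[X_2,X_2] = 1 (diagonal).

R is symmetric with unit diagonal. Assembling:

R = [[1, -0.6739],
 [-0.6739, 1]]


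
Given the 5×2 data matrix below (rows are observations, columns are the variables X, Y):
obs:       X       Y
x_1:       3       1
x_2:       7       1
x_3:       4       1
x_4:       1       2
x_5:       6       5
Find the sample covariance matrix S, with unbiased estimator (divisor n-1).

Step 1 — column means:
  mean(X) = (3 + 7 + 4 + 1 + 6) / 5 = 21/5 = 4.2
  mean(Y) = (1 + 1 + 1 + 2 + 5) / 5 = 10/5 = 2

Step 2 — sample covariance S[i,j] = (1/(n-1)) · Σ_k (x_{k,i} - mean_i) · (x_{k,j} - mean_j), with n-1 = 4.
  S[X,X] = ((-1.2)·(-1.2) + (2.8)·(2.8) + (-0.2)·(-0.2) + (-3.2)·(-3.2) + (1.8)·(1.8)) / 4 = 22.8/4 = 5.7
  S[X,Y] = ((-1.2)·(-1) + (2.8)·(-1) + (-0.2)·(-1) + (-3.2)·(0) + (1.8)·(3)) / 4 = 4/4 = 1
  S[Y,Y] = ((-1)·(-1) + (-1)·(-1) + (-1)·(-1) + (0)·(0) + (3)·(3)) / 4 = 12/4 = 3

S is symmetric (S[j,i] = S[i,j]). Assembling:

S = [[5.7, 1],
 [1, 3]]


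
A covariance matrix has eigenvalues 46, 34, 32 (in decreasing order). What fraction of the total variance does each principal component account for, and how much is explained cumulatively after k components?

Step 1 — total variance = trace(Sigma) = Σ λ_i = 46 + 34 + 32 = 112.

Step 2 — fraction explained by component i = λ_i / Σ λ:
  PC1: 46/112 = 0.4107
  PC2: 34/112 = 0.3036
  PC3: 32/112 = 0.2857

Step 3 — cumulative fraction after k components = (λ_1 + ... + λ_k) / Σ λ:
  k = 1: 46/112 = 0.4107
  k = 2: (46 + 34)/112 = 80/112 = 0.7143
  k = 3: (46 + 34 + 32)/112 = 112/112 = 1

Summary (fraction, with percent):

explained: PC1 0.4107 (41.07%), PC2 0.3036 (30.36%), PC3 0.2857 (28.57%);  cumulative: 0.4107, 0.7143, 1


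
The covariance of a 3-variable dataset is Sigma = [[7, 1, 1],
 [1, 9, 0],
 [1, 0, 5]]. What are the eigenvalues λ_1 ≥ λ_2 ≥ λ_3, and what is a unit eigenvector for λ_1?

Step 1 — characteristic polynomial p(λ) = det(λI - Sigma) = λ³ - tr·λ² + c_1·λ - det, where tr = trace, c_1 = sum of the principal 2×2 minors, det = det(Sigma):
  tr = 7 + 9 + 5 = 21,
  c_1 = (7·9 - (1)²) + (7·5 - (1)²) + (9·5 - (0)²) = 62 + 34 + 45 = 141,
  det = 7·(9·5 - (0)²) - (1)·((1)·5 - (0)·(1)) + (1)·((1)·(0) - 9·(1)) = 7·(45) - (1)·(5) + (1)·(-9) = 301.
  So p(λ) = λ³ - 21λ² + 141λ - 301.
Step 2 — look for an integer root (rational root theorem: any rational root is an integer divisor of 301). Testing λ = 7:
  p(7) = 343 - 1029 + 987 - 301 = 0  ✓
  Dividing out (λ - 7): p(λ) = (λ - 7)(λ² - 14λ + 43).
Step 3 — remaining eigenvalues from the quadratic λ² - 14λ + 43 = 0:
  Δ = 14² - 4·43 = 196 - 172 = 24,  λ = (14 ± √24)/2 = (14 ± 4.899)/2 ≈ 9.4495 or 4.5505.
  Sorted: λ_1 = 9.4495,  λ_2 = 7,  λ_3 = 4.5505  (check: sum = 21 = tr ✓).

Step 4 — unit eigenvector for λ_1 ≈ 9.4495: v spans the null space of (Sigma - λ_1 I), whose rows are
  r_1 = (-2.4495, 1, 1),  r_2 = (1, -0.4495, 0),  r_3 = (1, 0, -4.4495).
  v is orthogonal to every row, so take v ∝ r_1 × r_2 = ((1)·(0) - (1)·(-0.4495), (1)·(1) - (-2.4495)·(0), (-2.4495)·(-0.4495) - (1)·(1)) ≈ (0.4495, 1, 0.101).
  Let u = (0.4495, 1, 0.101).
  ||u|| = √((0.4495)² + (1)² + (0.101)²) = √(1.2122) ≈ 1.101,  v_1 = u/||u|| ≈ (0.4082, 0.9082, 0.0918) (||v_1|| = 1).

λ_1 = 9.4495,  λ_2 = 7,  λ_3 = 4.5505;  v_1 ≈ (0.4082, 0.9082, 0.0918)


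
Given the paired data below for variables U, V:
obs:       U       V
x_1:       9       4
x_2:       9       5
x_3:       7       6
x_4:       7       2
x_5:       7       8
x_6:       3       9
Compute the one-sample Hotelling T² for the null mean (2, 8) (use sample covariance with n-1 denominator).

Step 1 — sample mean vector:
  mean(U) = (9 + 9 + 7 + 7 + 7 + 3) / 6 = 42/6 = 7
  mean(V) = (4 + 5 + 6 + 2 + 8 + 9) / 6 = 34/6 = 5.6667
  x̄ = (7, 5.6667),  deviation x̄ - mu_0 = (7, 5.6667) - (2, 8) = (5, -2.3333).

Step 2 — sample covariance matrix, S[i,j] = (1/(n-1)) · Σ_k (x_{k,i} - mean_i) · (x_{k,j} - mean_j), divisor n-1 = 5:
  S[U,U] = ((2)·(2) + (2)·(2) + (0)·(0) + (0)·(0) + (0)·(0) + (-4)·(-4)) / 5 = 24/5 = 4.8
  S[U,V] = ((2)·(-1.6667) + (2)·(-0.6667) + (0)·(0.3333) + (0)·(-3.6667) + (0)·(2.3333) + (-4)·(3.3333)) / 5 = -18/5 = -3.6
  S[V,V] = ((-1.6667)·(-1.6667) + (-0.6667)·(-0.6667) + (0.3333)·(0.3333) + (-3.6667)·(-3.6667) + (2.3333)·(2.3333) + (3.3333)·(3.3333)) / 5 = 33.3333/5 = 6.6667
  S = [[4.8, -3.6],
 [-3.6, 6.6667]].

Step 3 — invert S. det(S) = 4.8·6.6667 - (-3.6)² = 19.04.
  S^{-1} = (1/det) · [[d, -b], [-b, a]] = [[0.3501, 0.1891],
 [0.1891, 0.2521]].

Step 4 — quadratic form (x̄ - mu_0)^T · S^{-1} · (x̄ - mu_0):
  S^{-1} · (x̄ - mu_0) = (1.3095, 0.3571),
  (x̄ - mu_0)^T · [...] = (5)·(1.3095) + (-2.3333)·(0.3571) = 5.7143.

Step 5 — scale by n: T² = 6 · 5.7143 = 34.2857.

T² ≈ 34.2857


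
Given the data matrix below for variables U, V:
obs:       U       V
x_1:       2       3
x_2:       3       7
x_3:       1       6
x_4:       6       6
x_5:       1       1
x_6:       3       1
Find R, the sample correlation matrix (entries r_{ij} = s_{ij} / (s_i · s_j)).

Step 1 — column means:
  mean(U) = (2 + 3 + 1 + 6 + 1 + 3) / 6 = 16/6 = 2.6667
  mean(V) = (3 + 7 + 6 + 6 + 1 + 1) / 6 = 24/6 = 4

Step 2 — sample variances and covariances s[i,j] = (1/(n-1)) · Σ_k (x_{k,i} - mean_i) · (x_{k,j} - mean_j), with n-1 = 5:
  s[U,U] = ((-0.6667)·(-0.6667) + (0.3333)·(0.3333) + (-1.6667)·(-1.6667) + (3.3333)·(3.3333) + (-1.6667)·(-1.6667) + (0.3333)·(0.3333)) / 5 = 17.3333/5 = 3.4667
  s[U,V] = ((-0.6667)·(-1) + (0.3333)·(3) + (-1.6667)·(2) + (3.3333)·(2) + (-1.6667)·(-3) + (0.3333)·(-3)) / 5 = 9/5 = 1.8
  s[V,V] = ((-1)·(-1) + (3)·(3) + (2)·(2) + (2)·(2) + (-3)·(-3) + (-3)·(-3)) / 5 = 36/5 = 7.2
  Sample standard deviations s_i = √(s[i,i]):
  s(U) = √(3.4667) = 1.8619
  s(V) = √(7.2) = 2.6833

Step 3 — r_{ij} = s_{ij} / (s_i · s_j):
  r[U,U] = 1 (diagonal).
  r[U,V] = 1.8 / (1.8619 · 2.6833) = 1.8 / 4.996 = 0.3603
  r[V,V] = 1 (diagonal).

R is symmetric with unit diagonal. Assembling:

R = [[1, 0.3603],
 [0.3603, 1]]


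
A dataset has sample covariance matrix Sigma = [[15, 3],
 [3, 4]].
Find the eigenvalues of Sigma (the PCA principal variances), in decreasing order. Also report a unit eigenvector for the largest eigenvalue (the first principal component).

Step 1 — characteristic polynomial of 2×2 Sigma:
  det(Sigma - λI) = λ² - trace · λ + det = 0.
  trace = 15 + 4 = 19, det = 15·4 - (3)² = 51.
Step 2 — discriminant:
  Δ = trace² - 4·det = 361 - 204 = 157.
Step 3 — eigenvalues:
  λ = (trace ± √Δ)/2 = (19 ± 12.53)/2,
  λ_1 = 15.765,  λ_2 = 3.235.

Step 4 — unit eigenvector for λ_1: solve (Sigma - λ_1 I)v = 0. First row:
  (15 - 15.765)·v_x + (3)·v_y = 0, i.e. (-0.765)·v_x + (3)·v_y = 0,
  so v ∝ (b, λ_1 - a) = (3, 0.765) = u.
  ||u|| = √((3)² + (0.765)²) = √(9.5852) ≈ 3.096,
  v_1 = u/||u|| ≈ (0.969, 0.2471) (||v_1|| = 1).

λ_1 = 15.765,  λ_2 = 3.235;  v_1 ≈ (0.969, 0.2471)


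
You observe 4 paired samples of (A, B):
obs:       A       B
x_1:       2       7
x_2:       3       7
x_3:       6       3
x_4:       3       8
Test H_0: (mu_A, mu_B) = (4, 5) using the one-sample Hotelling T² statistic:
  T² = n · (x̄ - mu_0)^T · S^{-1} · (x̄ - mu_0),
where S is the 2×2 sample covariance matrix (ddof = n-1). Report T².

Step 1 — sample mean vector:
  mean(A) = (2 + 3 + 6 + 3) / 4 = 14/4 = 3.5
  mean(B) = (7 + 7 + 3 + 8) / 4 = 25/4 = 6.25
  x̄ = (3.5, 6.25),  deviation x̄ - mu_0 = (3.5, 6.25) - (4, 5) = (-0.5, 1.25).

Step 2 — sample covariance matrix, S[i,j] = (1/(n-1)) · Σ_k (x_{k,i} - mean_i) · (x_{k,j} - mean_j), divisor n-1 = 3:
  S[A,A] = ((-1.5)·(-1.5) + (-0.5)·(-0.5) + (2.5)·(2.5) + (-0.5)·(-0.5)) / 3 = 9/3 = 3
  S[A,B] = ((-1.5)·(0.75) + (-0.5)·(0.75) + (2.5)·(-3.25) + (-0.5)·(1.75)) / 3 = -10.5/3 = -3.5
  S[B,B] = ((0.75)·(0.75) + (0.75)·(0.75) + (-3.25)·(-3.25) + (1.75)·(1.75)) / 3 = 14.75/3 = 4.9167
  S = [[3, -3.5],
 [-3.5, 4.9167]].

Step 3 — invert S. det(S) = 3·4.9167 - (-3.5)² = 2.5.
  S^{-1} = (1/det) · [[d, -b], [-b, a]] = [[1.9667, 1.4],
 [1.4, 1.2]].

Step 4 — quadratic form (x̄ - mu_0)^T · S^{-1} · (x̄ - mu_0):
  S^{-1} · (x̄ - mu_0) = (0.7667, 0.8),
  (x̄ - mu_0)^T · [...] = (-0.5)·(0.7667) + (1.25)·(0.8) = 0.6167.

Step 5 — scale by n: T² = 4 · 0.6167 = 2.4667.

T² ≈ 2.4667


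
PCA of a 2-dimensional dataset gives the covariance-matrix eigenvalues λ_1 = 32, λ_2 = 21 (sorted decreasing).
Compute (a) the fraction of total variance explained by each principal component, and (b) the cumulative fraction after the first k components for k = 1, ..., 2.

Step 1 — total variance = trace(Sigma) = Σ λ_i = 32 + 21 = 53.

Step 2 — fraction explained by component i = λ_i / Σ λ:
  PC1: 32/53 = 0.6038
  PC2: 21/53 = 0.3962

Step 3 — cumulative fraction after k components = (λ_1 + ... + λ_k) / Σ λ:
  k = 1: 32/53 = 0.6038
  k = 2: (32 + 21)/53 = 53/53 = 1

Summary (fraction, with percent):

explained: PC1 0.6038 (60.38%), PC2 0.3962 (39.62%);  cumulative: 0.6038, 1


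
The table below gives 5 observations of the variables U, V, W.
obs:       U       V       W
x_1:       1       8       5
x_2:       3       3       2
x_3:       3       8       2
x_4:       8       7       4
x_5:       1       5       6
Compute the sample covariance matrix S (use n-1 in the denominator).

Step 1 — column means:
  mean(U) = (1 + 3 + 3 + 8 + 1) / 5 = 16/5 = 3.2
  mean(V) = (8 + 3 + 8 + 7 + 5) / 5 = 31/5 = 6.2
  mean(W) = (5 + 2 + 2 + 4 + 6) / 5 = 19/5 = 3.8

Step 2 — sample covariance S[i,j] = (1/(n-1)) · Σ_k (x_{k,i} - mean_i) · (x_{k,j} - mean_j), with n-1 = 4.
  S[U,U] = ((-2.2)·(-2.2) + (-0.2)·(-0.2) + (-0.2)·(-0.2) + (4.8)·(4.8) + (-2.2)·(-2.2)) / 4 = 32.8/4 = 8.2
  S[U,V] = ((-2.2)·(1.8) + (-0.2)·(-3.2) + (-0.2)·(1.8) + (4.8)·(0.8) + (-2.2)·(-1.2)) / 4 = 2.8/4 = 0.7
  S[U,W] = ((-2.2)·(1.2) + (-0.2)·(-1.8) + (-0.2)·(-1.8) + (4.8)·(0.2) + (-2.2)·(2.2)) / 4 = -5.8/4 = -1.45
  S[V,V] = ((1.8)·(1.8) + (-3.2)·(-3.2) + (1.8)·(1.8) + (0.8)·(0.8) + (-1.2)·(-1.2)) / 4 = 18.8/4 = 4.7
  S[V,W] = ((1.8)·(1.2) + (-3.2)·(-1.8) + (1.8)·(-1.8) + (0.8)·(0.2) + (-1.2)·(2.2)) / 4 = 2.2/4 = 0.55
  S[W,W] = ((1.2)·(1.2) + (-1.8)·(-1.8) + (-1.8)·(-1.8) + (0.2)·(0.2) + (2.2)·(2.2)) / 4 = 12.8/4 = 3.2

S is symmetric (S[j,i] = S[i,j]). Assembling:

S = [[8.2, 0.7, -1.45],
 [0.7, 4.7, 0.55],
 [-1.45, 0.55, 3.2]]


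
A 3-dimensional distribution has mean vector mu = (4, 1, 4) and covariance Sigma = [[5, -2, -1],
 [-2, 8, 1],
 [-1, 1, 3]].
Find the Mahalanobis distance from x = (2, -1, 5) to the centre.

Step 1 — centre the observation: (x - mu) = (-2, -2, 1).

Step 2 — invert Sigma (cofactor / det for 3×3, or solve directly):
  Sigma^{-1} = [[0.2323, 0.0505, 0.0606],
 [0.0505, 0.1414, -0.0303],
 [0.0606, -0.0303, 0.3636]].

Step 3 — form the quadratic (x - mu)^T · Sigma^{-1} · (x - mu):
  Sigma^{-1} · (x - mu) = (-0.5051, -0.4141, 0.303).
  (x - mu)^T · [Sigma^{-1} · (x - mu)] = (-2)·(-0.5051) + (-2)·(-0.4141) + (1)·(0.303) = 2.1414.

Step 4 — take square root: d = √(2.1414) ≈ 1.4634.

d(x, mu) = √(2.1414) ≈ 1.4634


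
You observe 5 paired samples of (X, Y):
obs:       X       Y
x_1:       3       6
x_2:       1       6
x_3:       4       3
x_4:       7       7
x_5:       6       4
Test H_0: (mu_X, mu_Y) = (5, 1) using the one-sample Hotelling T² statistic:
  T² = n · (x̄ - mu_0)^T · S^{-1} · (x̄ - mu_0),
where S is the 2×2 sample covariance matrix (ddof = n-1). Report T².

Step 1 — sample mean vector:
  mean(X) = (3 + 1 + 4 + 7 + 6) / 5 = 21/5 = 4.2
  mean(Y) = (6 + 6 + 3 + 7 + 4) / 5 = 26/5 = 5.2
  x̄ = (4.2, 5.2),  deviation x̄ - mu_0 = (4.2, 5.2) - (5, 1) = (-0.8, 4.2).

Step 2 — sample covariance matrix, S[i,j] = (1/(n-1)) · Σ_k (x_{k,i} - mean_i) · (x_{k,j} - mean_j), divisor n-1 = 4:
  S[X,X] = ((-1.2)·(-1.2) + (-3.2)·(-3.2) + (-0.2)·(-0.2) + (2.8)·(2.8) + (1.8)·(1.8)) / 4 = 22.8/4 = 5.7
  S[X,Y] = ((-1.2)·(0.8) + (-3.2)·(0.8) + (-0.2)·(-2.2) + (2.8)·(1.8) + (1.8)·(-1.2)) / 4 = -0.2/4 = -0.05
  S[Y,Y] = ((0.8)·(0.8) + (0.8)·(0.8) + (-2.2)·(-2.2) + (1.8)·(1.8) + (-1.2)·(-1.2)) / 4 = 10.8/4 = 2.7
  S = [[5.7, -0.05],
 [-0.05, 2.7]].

Step 3 — invert S. det(S) = 5.7·2.7 - (-0.05)² = 15.3875.
  S^{-1} = (1/det) · [[d, -b], [-b, a]] = [[0.1755, 0.0032],
 [0.0032, 0.3704]].

Step 4 — quadratic form (x̄ - mu_0)^T · S^{-1} · (x̄ - mu_0):
  S^{-1} · (x̄ - mu_0) = (-0.1267, 1.5532),
  (x̄ - mu_0)^T · [...] = (-0.8)·(-0.1267) + (4.2)·(1.5532) = 6.6249.

Step 5 — scale by n: T² = 5 · 6.6249 = 33.1243.

T² ≈ 33.1243


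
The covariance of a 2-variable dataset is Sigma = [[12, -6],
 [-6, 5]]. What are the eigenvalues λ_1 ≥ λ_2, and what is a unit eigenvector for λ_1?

Step 1 — characteristic polynomial of 2×2 Sigma:
  det(Sigma - λI) = λ² - trace · λ + det = 0.
  trace = 12 + 5 = 17, det = 12·5 - (-6)² = 24.
Step 2 — discriminant:
  Δ = trace² - 4·det = 289 - 96 = 193.
Step 3 — eigenvalues:
  λ = (trace ± √Δ)/2 = (17 ± 13.8924)/2,
  λ_1 = 15.4462,  λ_2 = 1.5538.

Step 4 — unit eigenvector for λ_1: solve (Sigma - λ_1 I)v = 0. First row:
  (12 - 15.4462)·v_x + (-6)·v_y = 0, i.e. (-3.4462)·v_x + (-6)·v_y = 0,
  so v ∝ (b, λ_1 - a) = (-6, 3.4462); multiply by -1 so the first entry is positive: u = (6, -3.4462).
  ||u|| = √((6)² + (-3.4462)²) = √(47.8764) ≈ 6.9193,
  v_1 = u/||u|| ≈ (0.8671, -0.4981) (||v_1|| = 1).

λ_1 = 15.4462,  λ_2 = 1.5538;  v_1 ≈ (0.8671, -0.4981)


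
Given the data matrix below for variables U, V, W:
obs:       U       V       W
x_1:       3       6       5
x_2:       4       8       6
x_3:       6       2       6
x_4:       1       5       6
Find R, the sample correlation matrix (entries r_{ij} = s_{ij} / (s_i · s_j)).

Step 1 — column means:
  mean(U) = (3 + 4 + 6 + 1) / 4 = 14/4 = 3.5
  mean(V) = (6 + 8 + 2 + 5) / 4 = 21/4 = 5.25
  mean(W) = (5 + 6 + 6 + 6) / 4 = 23/4 = 5.75

Step 2 — sample variances and covariances s[i,j] = (1/(n-1)) · Σ_k (x_{k,i} - mean_i) · (x_{k,j} - mean_j), with n-1 = 3:
  s[U,U] = ((-0.5)·(-0.5) + (0.5)·(0.5) + (2.5)·(2.5) + (-2.5)·(-2.5)) / 3 = 13/3 = 4.3333
  s[U,V] = ((-0.5)·(0.75) + (0.5)·(2.75) + (2.5)·(-3.25) + (-2.5)·(-0.25)) / 3 = -6.5/3 = -2.1667
  s[U,W] = ((-0.5)·(-0.75) + (0.5)·(0.25) + (2.5)·(0.25) + (-2.5)·(0.25)) / 3 = 0.5/3 = 0.1667
  s[V,V] = ((0.75)·(0.75) + (2.75)·(2.75) + (-3.25)·(-3.25) + (-0.25)·(-0.25)) / 3 = 18.75/3 = 6.25
  s[V,W] = ((0.75)·(-0.75) + (2.75)·(0.25) + (-3.25)·(0.25) + (-0.25)·(0.25)) / 3 = -0.75/3 = -0.25
  s[W,W] = ((-0.75)·(-0.75) + (0.25)·(0.25) + (0.25)·(0.25) + (0.25)·(0.25)) / 3 = 0.75/3 = 0.25
  Sample standard deviations s_i = √(s[i,i]):
  s(U) = √(4.3333) = 2.0817
  s(V) = √(6.25) = 2.5
  s(W) = √(0.25) = 0.5

Step 3 — r_{ij} = s_{ij} / (s_i · s_j):
  r[U,U] = 1 (diagonal).
  r[U,V] = -2.1667 / (2.0817 · 2.5) = -2.1667 / 5.2042 = -0.4163
  r[U,W] = 0.1667 / (2.0817 · 0.5) = 0.1667 / 1.0408 = 0.1601
  r[V,V] = 1 (diagonal).
  r[V,W] = -0.25 / (2.5 · 0.5) = -0.25 / 1.25 = -0.2
  r[W,W] = 1 (diagonal).

R is symmetric with unit diagonal. Assembling:

R = [[1, -0.4163, 0.1601],
 [-0.4163, 1, -0.2],
 [0.1601, -0.2, 1]]


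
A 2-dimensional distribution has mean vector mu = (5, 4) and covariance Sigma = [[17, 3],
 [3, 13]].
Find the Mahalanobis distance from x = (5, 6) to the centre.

Step 1 — centre the observation: (x - mu) = (0, 2).

Step 2 — invert Sigma. det(Sigma) = 17·13 - (3)² = 212.
  Sigma^{-1} = (1/det) · [[d, -b], [-b, a]] = [[0.0613, -0.0142],
 [-0.0142, 0.0802]].

Step 3 — form the quadratic (x - mu)^T · Sigma^{-1} · (x - mu):
  Sigma^{-1} · (x - mu) = (-0.0283, 0.1604).
  (x - mu)^T · [Sigma^{-1} · (x - mu)] = (0)·(-0.0283) + (2)·(0.1604) = 0.3208.

Step 4 — take square root: d = √(0.3208) ≈ 0.5664.

d(x, mu) = √(0.3208) ≈ 0.5664


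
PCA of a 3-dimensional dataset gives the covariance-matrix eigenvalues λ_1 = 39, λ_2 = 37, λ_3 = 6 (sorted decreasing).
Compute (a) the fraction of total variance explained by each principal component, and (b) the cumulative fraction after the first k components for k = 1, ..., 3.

Step 1 — total variance = trace(Sigma) = Σ λ_i = 39 + 37 + 6 = 82.

Step 2 — fraction explained by component i = λ_i / Σ λ:
  PC1: 39/82 = 0.4756
  PC2: 37/82 = 0.4512
  PC3: 6/82 = 0.0732

Step 3 — cumulative fraction after k components = (λ_1 + ... + λ_k) / Σ λ:
  k = 1: 39/82 = 0.4756
  k = 2: (39 + 37)/82 = 76/82 = 0.9268
  k = 3: (39 + 37 + 6)/82 = 82/82 = 1

Summary (fraction, with percent):

explained: PC1 0.4756 (47.56%), PC2 0.4512 (45.12%), PC3 0.0732 (7.32%);  cumulative: 0.4756, 0.9268, 1


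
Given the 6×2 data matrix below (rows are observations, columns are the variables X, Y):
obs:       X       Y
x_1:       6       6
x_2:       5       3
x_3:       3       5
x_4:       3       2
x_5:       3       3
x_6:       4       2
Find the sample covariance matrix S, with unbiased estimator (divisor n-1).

Step 1 — column means:
  mean(X) = (6 + 5 + 3 + 3 + 3 + 4) / 6 = 24/6 = 4
  mean(Y) = (6 + 3 + 5 + 2 + 3 + 2) / 6 = 21/6 = 3.5

Step 2 — sample covariance S[i,j] = (1/(n-1)) · Σ_k (x_{k,i} - mean_i) · (x_{k,j} - mean_j), with n-1 = 5.
  S[X,X] = ((2)·(2) + (1)·(1) + (-1)·(-1) + (-1)·(-1) + (-1)·(-1) + (0)·(0)) / 5 = 8/5 = 1.6
  S[X,Y] = ((2)·(2.5) + (1)·(-0.5) + (-1)·(1.5) + (-1)·(-1.5) + (-1)·(-0.5) + (0)·(-1.5)) / 5 = 5/5 = 1
  S[Y,Y] = ((2.5)·(2.5) + (-0.5)·(-0.5) + (1.5)·(1.5) + (-1.5)·(-1.5) + (-0.5)·(-0.5) + (-1.5)·(-1.5)) / 5 = 13.5/5 = 2.7

S is symmetric (S[j,i] = S[i,j]). Assembling:

S = [[1.6, 1],
 [1, 2.7]]


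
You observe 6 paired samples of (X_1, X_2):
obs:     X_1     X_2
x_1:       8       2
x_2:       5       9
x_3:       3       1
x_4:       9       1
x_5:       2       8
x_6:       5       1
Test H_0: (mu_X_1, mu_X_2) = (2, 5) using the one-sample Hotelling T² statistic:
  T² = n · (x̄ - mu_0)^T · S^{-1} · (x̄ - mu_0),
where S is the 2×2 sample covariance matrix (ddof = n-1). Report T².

Step 1 — sample mean vector:
  mean(X_1) = (8 + 5 + 3 + 9 + 2 + 5) / 6 = 32/6 = 5.3333
  mean(X_2) = (2 + 9 + 1 + 1 + 8 + 1) / 6 = 22/6 = 3.6667
  x̄ = (5.3333, 3.6667),  deviation x̄ - mu_0 = (5.3333, 3.6667) - (2, 5) = (3.3333, -1.3333).

Step 2 — sample covariance matrix, S[i,j] = (1/(n-1)) · Σ_k (x_{k,i} - mean_i) · (x_{k,j} - mean_j), divisor n-1 = 5:
  S[X_1,X_1] = ((2.6667)·(2.6667) + (-0.3333)·(-0.3333) + (-2.3333)·(-2.3333) + (3.6667)·(3.6667) + (-3.3333)·(-3.3333) + (-0.3333)·(-0.3333)) / 5 = 37.3333/5 = 7.4667
  S[X_1,X_2] = ((2.6667)·(-1.6667) + (-0.3333)·(5.3333) + (-2.3333)·(-2.6667) + (3.6667)·(-2.6667) + (-3.3333)·(4.3333) + (-0.3333)·(-2.6667)) / 5 = -23.3333/5 = -4.6667
  S[X_2,X_2] = ((-1.6667)·(-1.6667) + (5.3333)·(5.3333) + (-2.6667)·(-2.6667) + (-2.6667)·(-2.6667) + (4.3333)·(4.3333) + (-2.6667)·(-2.6667)) / 5 = 71.3333/5 = 14.2667
  S = [[7.4667, -4.6667],
 [-4.6667, 14.2667]].

Step 3 — invert S. det(S) = 7.4667·14.2667 - (-4.6667)² = 84.7467.
  S^{-1} = (1/det) · [[d, -b], [-b, a]] = [[0.1683, 0.0551],
 [0.0551, 0.0881]].

Step 4 — quadratic form (x̄ - mu_0)^T · S^{-1} · (x̄ - mu_0):
  S^{-1} · (x̄ - mu_0) = (0.4877, 0.0661),
  (x̄ - mu_0)^T · [...] = (3.3333)·(0.4877) + (-1.3333)·(0.0661) = 1.5377.

Step 5 — scale by n: T² = 6 · 1.5377 = 9.2259.

T² ≈ 9.2259


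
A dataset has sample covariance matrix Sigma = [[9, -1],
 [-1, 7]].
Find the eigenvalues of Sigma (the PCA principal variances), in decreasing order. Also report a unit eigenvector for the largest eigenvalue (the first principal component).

Step 1 — characteristic polynomial of 2×2 Sigma:
  det(Sigma - λI) = λ² - trace · λ + det = 0.
  trace = 9 + 7 = 16, det = 9·7 - (-1)² = 62.
Step 2 — discriminant:
  Δ = trace² - 4·det = 256 - 248 = 8.
Step 3 — eigenvalues:
  λ = (trace ± √Δ)/2 = (16 ± 2.8284)/2,
  λ_1 = 9.4142,  λ_2 = 6.5858.

Step 4 — unit eigenvector for λ_1: solve (Sigma - λ_1 I)v = 0. First row:
  (9 - 9.4142)·v_x + (-1)·v_y = 0, i.e. (-0.4142)·v_x + (-1)·v_y = 0,
  so v ∝ (b, λ_1 - a) = (-1, 0.4142); multiply by -1 so the first entry is positive: u = (1, -0.4142).
  ||u|| = √((1)² + (-0.4142)²) = √(1.1716) ≈ 1.0824,
  v_1 = u/||u|| ≈ (0.9239, -0.3827) (||v_1|| = 1).

λ_1 = 9.4142,  λ_2 = 6.5858;  v_1 ≈ (0.9239, -0.3827)


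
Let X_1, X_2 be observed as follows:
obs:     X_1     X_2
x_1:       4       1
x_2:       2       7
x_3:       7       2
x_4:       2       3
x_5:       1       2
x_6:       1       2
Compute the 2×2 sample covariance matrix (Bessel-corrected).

Step 1 — column means:
  mean(X_1) = (4 + 2 + 7 + 2 + 1 + 1) / 6 = 17/6 = 2.8333
  mean(X_2) = (1 + 7 + 2 + 3 + 2 + 2) / 6 = 17/6 = 2.8333

Step 2 — sample covariance S[i,j] = (1/(n-1)) · Σ_k (x_{k,i} - mean_i) · (x_{k,j} - mean_j), with n-1 = 5.
  S[X_1,X_1] = ((1.1667)·(1.1667) + (-0.8333)·(-0.8333) + (4.1667)·(4.1667) + (-0.8333)·(-0.8333) + (-1.8333)·(-1.8333) + (-1.8333)·(-1.8333)) / 5 = 26.8333/5 = 5.3667
  S[X_1,X_2] = ((1.1667)·(-1.8333) + (-0.8333)·(4.1667) + (4.1667)·(-0.8333) + (-0.8333)·(0.1667) + (-1.8333)·(-0.8333) + (-1.8333)·(-0.8333)) / 5 = -6.1667/5 = -1.2333
  S[X_2,X_2] = ((-1.8333)·(-1.8333) + (4.1667)·(4.1667) + (-0.8333)·(-0.8333) + (0.1667)·(0.1667) + (-0.8333)·(-0.8333) + (-0.8333)·(-0.8333)) / 5 = 22.8333/5 = 4.5667

S is symmetric (S[j,i] = S[i,j]). Assembling:

S = [[5.3667, -1.2333],
 [-1.2333, 4.5667]]


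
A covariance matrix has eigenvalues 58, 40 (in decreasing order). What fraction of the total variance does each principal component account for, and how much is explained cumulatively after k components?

Step 1 — total variance = trace(Sigma) = Σ λ_i = 58 + 40 = 98.

Step 2 — fraction explained by component i = λ_i / Σ λ:
  PC1: 58/98 = 0.5918
  PC2: 40/98 = 0.4082

Step 3 — cumulative fraction after k components = (λ_1 + ... + λ_k) / Σ λ:
  k = 1: 58/98 = 0.5918
  k = 2: (58 + 40)/98 = 98/98 = 1

Summary (fraction, with percent):

explained: PC1 0.5918 (59.18%), PC2 0.4082 (40.82%);  cumulative: 0.5918, 1


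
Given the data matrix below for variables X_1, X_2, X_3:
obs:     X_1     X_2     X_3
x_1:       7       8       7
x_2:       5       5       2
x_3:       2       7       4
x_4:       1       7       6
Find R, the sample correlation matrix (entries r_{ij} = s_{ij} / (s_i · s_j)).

Step 1 — column means:
  mean(X_1) = (7 + 5 + 2 + 1) / 4 = 15/4 = 3.75
  mean(X_2) = (8 + 5 + 7 + 7) / 4 = 27/4 = 6.75
  mean(X_3) = (7 + 2 + 4 + 6) / 4 = 19/4 = 4.75

Step 2 — sample variances and covariances s[i,j] = (1/(n-1)) · Σ_k (x_{k,i} - mean_i) · (x_{k,j} - mean_j), with n-1 = 3:
  s[X_1,X_1] = ((3.25)·(3.25) + (1.25)·(1.25) + (-1.75)·(-1.75) + (-2.75)·(-2.75)) / 3 = 22.75/3 = 7.5833
  s[X_1,X_2] = ((3.25)·(1.25) + (1.25)·(-1.75) + (-1.75)·(0.25) + (-2.75)·(0.25)) / 3 = 0.75/3 = 0.25
  s[X_1,X_3] = ((3.25)·(2.25) + (1.25)·(-2.75) + (-1.75)·(-0.75) + (-2.75)·(1.25)) / 3 = 1.75/3 = 0.5833
  s[X_2,X_2] = ((1.25)·(1.25) + (-1.75)·(-1.75) + (0.25)·(0.25) + (0.25)·(0.25)) / 3 = 4.75/3 = 1.5833
  s[X_2,X_3] = ((1.25)·(2.25) + (-1.75)·(-2.75) + (0.25)·(-0.75) + (0.25)·(1.25)) / 3 = 7.75/3 = 2.5833
  s[X_3,X_3] = ((2.25)·(2.25) + (-2.75)·(-2.75) + (-0.75)·(-0.75) + (1.25)·(1.25)) / 3 = 14.75/3 = 4.9167
  Sample standard deviations s_i = √(s[i,i]):
  s(X_1) = √(7.5833) = 2.7538
  s(X_2) = √(1.5833) = 1.2583
  s(X_3) = √(4.9167) = 2.2174

Step 3 — r_{ij} = s_{ij} / (s_i · s_j):
  r[X_1,X_1] = 1 (diagonal).
  r[X_1,X_2] = 0.25 / (2.7538 · 1.2583) = 0.25 / 3.4651 = 0.0721
  r[X_1,X_3] = 0.5833 / (2.7538 · 2.2174) = 0.5833 / 6.1061 = 0.0955
  r[X_2,X_2] = 1 (diagonal).
  r[X_2,X_3] = 2.5833 / (1.2583 · 2.2174) = 2.5833 / 2.7901 = 0.9259
  r[X_3,X_3] = 1 (diagonal).

R is symmetric with unit diagonal. Assembling:

R = [[1, 0.0721, 0.0955],
 [0.0721, 1, 0.9259],
 [0.0955, 0.9259, 1]]


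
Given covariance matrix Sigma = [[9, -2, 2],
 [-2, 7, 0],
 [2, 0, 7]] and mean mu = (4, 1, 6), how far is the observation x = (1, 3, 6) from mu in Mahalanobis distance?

Step 1 — centre the observation: (x - mu) = (-3, 2, 0).

Step 2 — invert Sigma (cofactor / det for 3×3, or solve directly):
  Sigma^{-1} = [[0.1273, 0.0364, -0.0364],
 [0.0364, 0.1532, -0.0104],
 [-0.0364, -0.0104, 0.1532]].

Step 3 — form the quadratic (x - mu)^T · Sigma^{-1} · (x - mu):
  Sigma^{-1} · (x - mu) = (-0.3091, 0.1974, 0.0883).
  (x - mu)^T · [Sigma^{-1} · (x - mu)] = (-3)·(-0.3091) + (2)·(0.1974) + (0)·(0.0883) = 1.3221.

Step 4 — take square root: d = √(1.3221) ≈ 1.1498.

d(x, mu) = √(1.3221) ≈ 1.1498


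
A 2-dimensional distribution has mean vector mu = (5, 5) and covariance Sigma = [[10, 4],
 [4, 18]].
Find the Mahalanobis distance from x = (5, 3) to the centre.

Step 1 — centre the observation: (x - mu) = (0, -2).

Step 2 — invert Sigma. det(Sigma) = 10·18 - (4)² = 164.
  Sigma^{-1} = (1/det) · [[d, -b], [-b, a]] = [[0.1098, -0.0244],
 [-0.0244, 0.061]].

Step 3 — form the quadratic (x - mu)^T · Sigma^{-1} · (x - mu):
  Sigma^{-1} · (x - mu) = (0.0488, -0.122).
  (x - mu)^T · [Sigma^{-1} · (x - mu)] = (0)·(0.0488) + (-2)·(-0.122) = 0.2439.

Step 4 — take square root: d = √(0.2439) ≈ 0.4939.

d(x, mu) = √(0.2439) ≈ 0.4939


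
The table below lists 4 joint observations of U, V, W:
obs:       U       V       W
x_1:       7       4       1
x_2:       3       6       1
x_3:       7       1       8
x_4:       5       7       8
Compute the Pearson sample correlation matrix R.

Step 1 — column means:
  mean(U) = (7 + 3 + 7 + 5) / 4 = 22/4 = 5.5
  mean(V) = (4 + 6 + 1 + 7) / 4 = 18/4 = 4.5
  mean(W) = (1 + 1 + 8 + 8) / 4 = 18/4 = 4.5

Step 2 — sample variances and covariances s[i,j] = (1/(n-1)) · Σ_k (x_{k,i} - mean_i) · (x_{k,j} - mean_j), with n-1 = 3:
  s[U,U] = ((1.5)·(1.5) + (-2.5)·(-2.5) + (1.5)·(1.5) + (-0.5)·(-0.5)) / 3 = 11/3 = 3.6667
  s[U,V] = ((1.5)·(-0.5) + (-2.5)·(1.5) + (1.5)·(-3.5) + (-0.5)·(2.5)) / 3 = -11/3 = -3.6667
  s[U,W] = ((1.5)·(-3.5) + (-2.5)·(-3.5) + (1.5)·(3.5) + (-0.5)·(3.5)) / 3 = 7/3 = 2.3333
  s[V,V] = ((-0.5)·(-0.5) + (1.5)·(1.5) + (-3.5)·(-3.5) + (2.5)·(2.5)) / 3 = 21/3 = 7
  s[V,W] = ((-0.5)·(-3.5) + (1.5)·(-3.5) + (-3.5)·(3.5) + (2.5)·(3.5)) / 3 = -7/3 = -2.3333
  s[W,W] = ((-3.5)·(-3.5) + (-3.5)·(-3.5) + (3.5)·(3.5) + (3.5)·(3.5)) / 3 = 49/3 = 16.3333
  Sample standard deviations s_i = √(s[i,i]):
  s(U) = √(3.6667) = 1.9149
  s(V) = √(7) = 2.6458
  s(W) = √(16.3333) = 4.0415

Step 3 — r_{ij} = s_{ij} / (s_i · s_j):
  r[U,U] = 1 (diagonal).
  r[U,V] = -3.6667 / (1.9149 · 2.6458) = -3.6667 / 5.0662 = -0.7237
  r[U,W] = 2.3333 / (1.9149 · 4.0415) = 2.3333 / 7.7388 = 0.3015
  r[V,V] = 1 (diagonal).
  r[V,W] = -2.3333 / (2.6458 · 4.0415) = -2.3333 / 10.6927 = -0.2182
  r[W,W] = 1 (diagonal).

R is symmetric with unit diagonal. Assembling:

R = [[1, -0.7237, 0.3015],
 [-0.7237, 1, -0.2182],
 [0.3015, -0.2182, 1]]


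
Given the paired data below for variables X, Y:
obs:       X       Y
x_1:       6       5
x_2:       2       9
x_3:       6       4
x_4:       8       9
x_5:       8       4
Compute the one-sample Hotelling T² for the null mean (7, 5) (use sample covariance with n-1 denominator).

Step 1 — sample mean vector:
  mean(X) = (6 + 2 + 6 + 8 + 8) / 5 = 30/5 = 6
  mean(Y) = (5 + 9 + 4 + 9 + 4) / 5 = 31/5 = 6.2
  x̄ = (6, 6.2),  deviation x̄ - mu_0 = (6, 6.2) - (7, 5) = (-1, 1.2).

Step 2 — sample covariance matrix, S[i,j] = (1/(n-1)) · Σ_k (x_{k,i} - mean_i) · (x_{k,j} - mean_j), divisor n-1 = 4:
  S[X,X] = ((0)·(0) + (-4)·(-4) + (0)·(0) + (2)·(2) + (2)·(2)) / 4 = 24/4 = 6
  S[X,Y] = ((0)·(-1.2) + (-4)·(2.8) + (0)·(-2.2) + (2)·(2.8) + (2)·(-2.2)) / 4 = -10/4 = -2.5
  S[Y,Y] = ((-1.2)·(-1.2) + (2.8)·(2.8) + (-2.2)·(-2.2) + (2.8)·(2.8) + (-2.2)·(-2.2)) / 4 = 26.8/4 = 6.7
  S = [[6, -2.5],
 [-2.5, 6.7]].

Step 3 — invert S. det(S) = 6·6.7 - (-2.5)² = 33.95.
  S^{-1} = (1/det) · [[d, -b], [-b, a]] = [[0.1973, 0.0736],
 [0.0736, 0.1767]].

Step 4 — quadratic form (x̄ - mu_0)^T · S^{-1} · (x̄ - mu_0):
  S^{-1} · (x̄ - mu_0) = (-0.109, 0.1384),
  (x̄ - mu_0)^T · [...] = (-1)·(-0.109) + (1.2)·(0.1384) = 0.2751.

Step 5 — scale by n: T² = 5 · 0.2751 = 1.3756.

T² ≈ 1.3756


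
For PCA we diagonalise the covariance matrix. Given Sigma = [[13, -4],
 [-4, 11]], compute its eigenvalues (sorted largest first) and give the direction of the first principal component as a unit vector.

Step 1 — characteristic polynomial of 2×2 Sigma:
  det(Sigma - λI) = λ² - trace · λ + det = 0.
  trace = 13 + 11 = 24, det = 13·11 - (-4)² = 127.
Step 2 — discriminant:
  Δ = trace² - 4·det = 576 - 508 = 68.
Step 3 — eigenvalues:
  λ = (trace ± √Δ)/2 = (24 ± 8.2462)/2,
  λ_1 = 16.1231,  λ_2 = 7.8769.

Step 4 — unit eigenvector for λ_1: solve (Sigma - λ_1 I)v = 0. First row:
  (13 - 16.1231)·v_x + (-4)·v_y = 0, i.e. (-3.1231)·v_x + (-4)·v_y = 0,
  so v ∝ (b, λ_1 - a) = (-4, 3.1231); multiply by -1 so the first entry is positive: u = (4, -3.1231).
  ||u|| = √((4)² + (-3.1231)²) = √(25.7538) ≈ 5.0748,
  v_1 = u/||u|| ≈ (0.7882, -0.6154) (||v_1|| = 1).

λ_1 = 16.1231,  λ_2 = 7.8769;  v_1 ≈ (0.7882, -0.6154)


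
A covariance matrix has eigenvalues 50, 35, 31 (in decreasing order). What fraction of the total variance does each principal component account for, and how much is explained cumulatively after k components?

Step 1 — total variance = trace(Sigma) = Σ λ_i = 50 + 35 + 31 = 116.

Step 2 — fraction explained by component i = λ_i / Σ λ:
  PC1: 50/116 = 0.431
  PC2: 35/116 = 0.3017
  PC3: 31/116 = 0.2672

Step 3 — cumulative fraction after k components = (λ_1 + ... + λ_k) / Σ λ:
  k = 1: 50/116 = 0.431
  k = 2: (50 + 35)/116 = 85/116 = 0.7328
  k = 3: (50 + 35 + 31)/116 = 116/116 = 1

Summary (fraction, with percent):

explained: PC1 0.431 (43.1%), PC2 0.3017 (30.17%), PC3 0.2672 (26.72%);  cumulative: 0.431, 0.7328, 1


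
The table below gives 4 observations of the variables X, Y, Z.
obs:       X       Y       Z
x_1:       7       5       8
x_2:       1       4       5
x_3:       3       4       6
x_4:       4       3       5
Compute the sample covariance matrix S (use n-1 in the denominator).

Step 1 — column means:
  mean(X) = (7 + 1 + 3 + 4) / 4 = 15/4 = 3.75
  mean(Y) = (5 + 4 + 4 + 3) / 4 = 16/4 = 4
  mean(Z) = (8 + 5 + 6 + 5) / 4 = 24/4 = 6

Step 2 — sample covariance S[i,j] = (1/(n-1)) · Σ_k (x_{k,i} - mean_i) · (x_{k,j} - mean_j), with n-1 = 3.
  S[X,X] = ((3.25)·(3.25) + (-2.75)·(-2.75) + (-0.75)·(-0.75) + (0.25)·(0.25)) / 3 = 18.75/3 = 6.25
  S[X,Y] = ((3.25)·(1) + (-2.75)·(0) + (-0.75)·(0) + (0.25)·(-1)) / 3 = 3/3 = 1
  S[X,Z] = ((3.25)·(2) + (-2.75)·(-1) + (-0.75)·(0) + (0.25)·(-1)) / 3 = 9/3 = 3
  S[Y,Y] = ((1)·(1) + (0)·(0) + (0)·(0) + (-1)·(-1)) / 3 = 2/3 = 0.6667
  S[Y,Z] = ((1)·(2) + (0)·(-1) + (0)·(0) + (-1)·(-1)) / 3 = 3/3 = 1
  S[Z,Z] = ((2)·(2) + (-1)·(-1) + (0)·(0) + (-1)·(-1)) / 3 = 6/3 = 2

S is symmetric (S[j,i] = S[i,j]). Assembling:

S = [[6.25, 1, 3],
 [1, 0.6667, 1],
 [3, 1, 2]]


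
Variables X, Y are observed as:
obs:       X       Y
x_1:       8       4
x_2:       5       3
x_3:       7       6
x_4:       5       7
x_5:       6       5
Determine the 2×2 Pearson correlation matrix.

Step 1 — column means:
  mean(X) = (8 + 5 + 7 + 5 + 6) / 5 = 31/5 = 6.2
  mean(Y) = (4 + 3 + 6 + 7 + 5) / 5 = 25/5 = 5

Step 2 — sample variances and covariances s[i,j] = (1/(n-1)) · Σ_k (x_{k,i} - mean_i) · (x_{k,j} - mean_j), with n-1 = 4:
  s[X,X] = ((1.8)·(1.8) + (-1.2)·(-1.2) + (0.8)·(0.8) + (-1.2)·(-1.2) + (-0.2)·(-0.2)) / 4 = 6.8/4 = 1.7
  s[X,Y] = ((1.8)·(-1) + (-1.2)·(-2) + (0.8)·(1) + (-1.2)·(2) + (-0.2)·(0)) / 4 = -1/4 = -0.25
  s[Y,Y] = ((-1)·(-1) + (-2)·(-2) + (1)·(1) + (2)·(2) + (0)·(0)) / 4 = 10/4 = 2.5
  Sample standard deviations s_i = √(s[i,i]):
  s(X) = √(1.7) = 1.3038
  s(Y) = √(2.5) = 1.5811

Step 3 — r_{ij} = s_{ij} / (s_i · s_j):
  r[X,X] = 1 (diagonal).
  r[X,Y] = -0.25 / (1.3038 · 1.5811) = -0.25 / 2.0616 = -0.1213
  r[Y,Y] = 1 (diagonal).

R is symmetric with unit diagonal. Assembling:

R = [[1, -0.1213],
 [-0.1213, 1]]


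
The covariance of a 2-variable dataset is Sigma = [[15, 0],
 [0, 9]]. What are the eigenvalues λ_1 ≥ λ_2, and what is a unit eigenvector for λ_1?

Step 1 — characteristic polynomial of 2×2 Sigma:
  det(Sigma - λI) = λ² - trace · λ + det = 0.
  trace = 15 + 9 = 24, det = 15·9 - (0)² = 135.
Step 2 — discriminant:
  Δ = trace² - 4·det = 576 - 540 = 36.
Step 3 — eigenvalues:
  λ = (trace ± √Δ)/2 = (24 ± 6)/2,
  λ_1 = 15,  λ_2 = 9.

Step 4 — unit eigenvector for λ_1: Sigma is diagonal, so its eigenvectors are the coordinate axes. λ_1 = 15 is the diagonal entry on the first coordinate axis, hence
  v_1 = (1, 0) (||v_1|| = 1).

λ_1 = 15,  λ_2 = 9;  v_1 ≈ (1, 0)
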